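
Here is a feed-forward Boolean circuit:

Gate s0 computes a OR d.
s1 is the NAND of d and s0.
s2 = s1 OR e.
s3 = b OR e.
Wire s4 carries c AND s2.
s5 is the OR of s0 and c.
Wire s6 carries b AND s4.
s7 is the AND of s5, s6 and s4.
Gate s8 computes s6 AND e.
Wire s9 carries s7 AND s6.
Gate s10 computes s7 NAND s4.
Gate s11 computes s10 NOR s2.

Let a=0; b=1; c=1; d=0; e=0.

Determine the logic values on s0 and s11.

s0 = 0  s11 = 0

s0 = a OR d = 0 OR 0 = 0
s1 = d NAND s0 = 0 NAND 0 = 1
s2 = s1 OR e = 1 OR 0 = 1
s4 = c AND s2 = 1 AND 1 = 1
s5 = s0 OR c = 0 OR 1 = 1
s6 = b AND s4 = 1 AND 1 = 1
s7 = s5 AND s6 AND s4 = 1 AND 1 AND 1 = 1
s10 = s7 NAND s4 = 1 NAND 1 = 0
s11 = s10 NOR s2 = 0 NOR 1 = 0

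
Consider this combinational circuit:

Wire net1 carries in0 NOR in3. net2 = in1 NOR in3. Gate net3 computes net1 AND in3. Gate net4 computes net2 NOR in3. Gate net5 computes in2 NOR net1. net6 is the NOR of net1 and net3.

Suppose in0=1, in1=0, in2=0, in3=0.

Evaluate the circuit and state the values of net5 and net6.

net1 = in0 NOR in3 = 1 NOR 0 = 0
net3 = net1 AND in3 = 0 AND 0 = 0
net5 = in2 NOR net1 = 0 NOR 0 = 1
net6 = net1 NOR net3 = 0 NOR 0 = 1

net5 = 1  net6 = 1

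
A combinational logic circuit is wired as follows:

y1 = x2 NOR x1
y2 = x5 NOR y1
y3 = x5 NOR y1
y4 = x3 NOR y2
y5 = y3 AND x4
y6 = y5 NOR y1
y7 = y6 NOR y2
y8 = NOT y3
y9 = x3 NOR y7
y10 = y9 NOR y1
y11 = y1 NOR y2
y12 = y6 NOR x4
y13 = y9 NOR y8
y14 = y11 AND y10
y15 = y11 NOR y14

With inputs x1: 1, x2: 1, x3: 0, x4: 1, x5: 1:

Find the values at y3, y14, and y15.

y3 = 0, y14 = 0, y15 = 0

y1 = x2 NOR x1 = 1 NOR 1 = 0
y2 = x5 NOR y1 = 1 NOR 0 = 0
y3 = x5 NOR y1 = 1 NOR 0 = 0
y5 = y3 AND x4 = 0 AND 1 = 0
y6 = y5 NOR y1 = 0 NOR 0 = 1
y7 = y6 NOR y2 = 1 NOR 0 = 0
y9 = x3 NOR y7 = 0 NOR 0 = 1
y10 = y9 NOR y1 = 1 NOR 0 = 0
y11 = y1 NOR y2 = 0 NOR 0 = 1
y14 = y11 AND y10 = 1 AND 0 = 0
y15 = y11 NOR y14 = 1 NOR 0 = 0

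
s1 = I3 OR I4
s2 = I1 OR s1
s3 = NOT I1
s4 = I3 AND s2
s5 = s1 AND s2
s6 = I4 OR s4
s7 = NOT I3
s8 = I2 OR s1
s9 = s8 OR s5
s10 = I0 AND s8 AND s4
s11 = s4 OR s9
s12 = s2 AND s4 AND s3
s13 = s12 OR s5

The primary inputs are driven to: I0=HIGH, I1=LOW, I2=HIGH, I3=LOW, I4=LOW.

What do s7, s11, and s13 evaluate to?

s1 = I3 OR I4 = LOW OR LOW = LOW
s2 = I1 OR s1 = LOW OR LOW = LOW
s3 = NOT I1 = NOT LOW = HIGH
s4 = I3 AND s2 = LOW AND LOW = LOW
s5 = s1 AND s2 = LOW AND LOW = LOW
s7 = NOT I3 = NOT LOW = HIGH
s8 = I2 OR s1 = HIGH OR LOW = HIGH
s9 = s8 OR s5 = HIGH OR LOW = HIGH
s11 = s4 OR s9 = LOW OR HIGH = HIGH
s12 = s2 AND s4 AND s3 = LOW AND LOW AND HIGH = LOW
s13 = s12 OR s5 = LOW OR LOW = LOW

s7 = HIGH, s11 = HIGH, s13 = LOW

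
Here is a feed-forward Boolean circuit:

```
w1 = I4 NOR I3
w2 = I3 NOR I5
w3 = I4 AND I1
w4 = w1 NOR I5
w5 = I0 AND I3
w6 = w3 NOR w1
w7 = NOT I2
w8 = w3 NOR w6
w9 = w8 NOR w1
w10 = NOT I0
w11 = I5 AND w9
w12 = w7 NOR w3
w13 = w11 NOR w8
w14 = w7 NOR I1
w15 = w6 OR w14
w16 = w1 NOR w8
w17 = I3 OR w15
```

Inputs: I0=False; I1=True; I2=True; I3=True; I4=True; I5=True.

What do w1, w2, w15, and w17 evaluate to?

w1 = I4 NOR I3 = True NOR True = False
w2 = I3 NOR I5 = True NOR True = False
w3 = I4 AND I1 = True AND True = True
w6 = w3 NOR w1 = True NOR False = False
w7 = NOT I2 = NOT True = False
w14 = w7 NOR I1 = False NOR True = False
w15 = w6 OR w14 = False OR False = False
w17 = I3 OR w15 = True OR False = True

w1 = False, w2 = False, w15 = False, w17 = True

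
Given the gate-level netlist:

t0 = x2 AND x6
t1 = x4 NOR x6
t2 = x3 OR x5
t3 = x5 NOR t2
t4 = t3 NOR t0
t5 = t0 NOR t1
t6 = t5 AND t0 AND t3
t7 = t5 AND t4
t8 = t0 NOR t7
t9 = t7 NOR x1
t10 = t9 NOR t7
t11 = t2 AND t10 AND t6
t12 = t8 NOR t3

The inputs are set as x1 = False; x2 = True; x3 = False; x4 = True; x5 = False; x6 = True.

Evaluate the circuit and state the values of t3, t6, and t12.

t3 = True, t6 = False, t12 = False

t0 = x2 AND x6 = True AND True = True
t1 = x4 NOR x6 = True NOR True = False
t2 = x3 OR x5 = False OR False = False
t3 = x5 NOR t2 = False NOR False = True
t4 = t3 NOR t0 = True NOR True = False
t5 = t0 NOR t1 = True NOR False = False
t6 = t5 AND t0 AND t3 = False AND True AND True = False
t7 = t5 AND t4 = False AND False = False
t8 = t0 NOR t7 = True NOR False = False
t12 = t8 NOR t3 = False NOR True = False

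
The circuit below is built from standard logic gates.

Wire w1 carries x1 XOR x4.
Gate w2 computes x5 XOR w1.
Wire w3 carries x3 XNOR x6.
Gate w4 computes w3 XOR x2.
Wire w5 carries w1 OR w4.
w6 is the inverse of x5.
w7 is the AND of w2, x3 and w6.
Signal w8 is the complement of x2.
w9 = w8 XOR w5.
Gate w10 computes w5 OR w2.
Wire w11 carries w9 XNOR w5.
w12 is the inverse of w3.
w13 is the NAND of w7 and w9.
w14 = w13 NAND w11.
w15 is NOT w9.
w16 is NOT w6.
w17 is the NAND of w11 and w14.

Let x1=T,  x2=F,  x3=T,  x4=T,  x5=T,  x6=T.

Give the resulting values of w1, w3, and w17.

w1 = F; w3 = T; w17 = T

w1 = x1 XOR x4 = T XOR T = F
w2 = x5 XOR w1 = T XOR F = T
w3 = x3 XNOR x6 = T XNOR T = T
w4 = w3 XOR x2 = T XOR F = T
w5 = w1 OR w4 = F OR T = T
w6 = NOT x5 = NOT T = F
w7 = w2 AND x3 AND w6 = T AND T AND F = F
w8 = NOT x2 = NOT F = T
w9 = w8 XOR w5 = T XOR T = F
w11 = w9 XNOR w5 = F XNOR T = F
w13 = w7 NAND w9 = F NAND F = T
w14 = w13 NAND w11 = T NAND F = T
w17 = w11 NAND w14 = F NAND T = T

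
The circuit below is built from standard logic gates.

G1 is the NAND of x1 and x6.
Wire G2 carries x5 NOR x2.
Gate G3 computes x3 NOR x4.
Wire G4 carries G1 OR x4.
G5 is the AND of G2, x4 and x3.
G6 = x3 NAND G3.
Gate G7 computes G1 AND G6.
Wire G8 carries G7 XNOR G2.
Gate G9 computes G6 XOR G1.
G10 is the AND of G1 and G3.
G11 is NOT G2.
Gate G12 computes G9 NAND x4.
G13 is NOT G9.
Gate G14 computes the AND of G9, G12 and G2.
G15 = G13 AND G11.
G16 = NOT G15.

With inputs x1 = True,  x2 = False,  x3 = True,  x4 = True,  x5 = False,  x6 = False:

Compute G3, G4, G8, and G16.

G3 = False  G4 = True  G8 = True  G16 = True

G1 = x1 NAND x6 = True NAND False = True
G2 = x5 NOR x2 = False NOR False = True
G3 = x3 NOR x4 = True NOR True = False
G4 = G1 OR x4 = True OR True = True
G6 = x3 NAND G3 = True NAND False = True
G7 = G1 AND G6 = True AND True = True
G8 = G7 XNOR G2 = True XNOR True = True
G9 = G6 XOR G1 = True XOR True = False
G11 = NOT G2 = NOT True = False
G13 = NOT G9 = NOT False = True
G15 = G13 AND G11 = True AND False = False
G16 = NOT G15 = NOT False = True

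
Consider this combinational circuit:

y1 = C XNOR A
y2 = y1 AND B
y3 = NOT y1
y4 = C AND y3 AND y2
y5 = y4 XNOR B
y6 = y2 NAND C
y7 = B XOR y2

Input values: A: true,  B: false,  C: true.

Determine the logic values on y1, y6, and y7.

y1 = true, y6 = true, y7 = false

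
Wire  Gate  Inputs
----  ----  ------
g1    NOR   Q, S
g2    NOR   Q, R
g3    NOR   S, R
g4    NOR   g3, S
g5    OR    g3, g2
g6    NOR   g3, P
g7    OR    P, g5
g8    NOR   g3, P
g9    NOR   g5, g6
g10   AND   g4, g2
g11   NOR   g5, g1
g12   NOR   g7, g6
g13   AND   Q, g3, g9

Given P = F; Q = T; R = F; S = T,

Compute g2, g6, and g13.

g2 = F; g6 = T; g13 = F

g2 = Q NOR R = T NOR F = F
g3 = S NOR R = T NOR F = F
g5 = g3 OR g2 = F OR F = F
g6 = g3 NOR P = F NOR F = T
g9 = g5 NOR g6 = F NOR T = F
g13 = Q AND g3 AND g9 = T AND F AND F = F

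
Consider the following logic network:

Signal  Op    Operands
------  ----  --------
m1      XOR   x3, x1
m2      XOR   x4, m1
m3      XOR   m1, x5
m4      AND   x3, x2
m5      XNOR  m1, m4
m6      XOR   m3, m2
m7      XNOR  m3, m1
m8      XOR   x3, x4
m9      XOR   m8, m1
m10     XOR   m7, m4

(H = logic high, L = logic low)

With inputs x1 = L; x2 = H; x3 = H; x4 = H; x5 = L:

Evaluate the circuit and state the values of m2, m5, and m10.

m2 = L, m5 = H, m10 = L

m1 = x3 XOR x1 = H XOR L = H
m2 = x4 XOR m1 = H XOR H = L
m3 = m1 XOR x5 = H XOR L = H
m4 = x3 AND x2 = H AND H = H
m5 = m1 XNOR m4 = H XNOR H = H
m7 = m3 XNOR m1 = H XNOR H = H
m10 = m7 XOR m4 = H XOR H = L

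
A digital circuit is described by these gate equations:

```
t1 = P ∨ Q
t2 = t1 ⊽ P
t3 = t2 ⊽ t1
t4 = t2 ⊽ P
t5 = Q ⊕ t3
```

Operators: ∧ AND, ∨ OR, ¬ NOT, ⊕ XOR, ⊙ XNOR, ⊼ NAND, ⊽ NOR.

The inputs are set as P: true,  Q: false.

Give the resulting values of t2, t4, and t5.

t1 = P OR Q = true OR false = true
t2 = t1 NOR P = true NOR true = false
t3 = t2 NOR t1 = false NOR true = false
t4 = t2 NOR P = false NOR true = false
t5 = Q XOR t3 = false XOR false = false

t2 = false, t4 = false, t5 = false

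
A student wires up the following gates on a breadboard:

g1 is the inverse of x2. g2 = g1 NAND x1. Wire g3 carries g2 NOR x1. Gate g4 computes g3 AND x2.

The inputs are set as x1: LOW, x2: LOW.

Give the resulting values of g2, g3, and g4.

g1 = NOT x2 = NOT LOW = HIGH
g2 = g1 NAND x1 = HIGH NAND LOW = HIGH
g3 = g2 NOR x1 = HIGH NOR LOW = LOW
g4 = g3 AND x2 = LOW AND LOW = LOW

g2 = HIGH, g3 = LOW, g4 = LOW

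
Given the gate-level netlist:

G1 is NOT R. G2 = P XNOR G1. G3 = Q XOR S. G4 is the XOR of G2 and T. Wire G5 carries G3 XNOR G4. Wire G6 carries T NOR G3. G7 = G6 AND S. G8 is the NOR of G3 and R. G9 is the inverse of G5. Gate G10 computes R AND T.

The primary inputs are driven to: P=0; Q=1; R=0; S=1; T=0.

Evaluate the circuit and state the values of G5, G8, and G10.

G5 = 1  G8 = 1  G10 = 0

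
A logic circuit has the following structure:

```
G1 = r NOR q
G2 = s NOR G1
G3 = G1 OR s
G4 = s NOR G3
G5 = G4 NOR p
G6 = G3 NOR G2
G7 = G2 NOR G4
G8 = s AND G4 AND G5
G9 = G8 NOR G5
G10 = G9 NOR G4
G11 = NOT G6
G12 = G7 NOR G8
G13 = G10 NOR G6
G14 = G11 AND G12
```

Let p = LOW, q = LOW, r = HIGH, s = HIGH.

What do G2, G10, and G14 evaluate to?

G2 = LOW, G10 = HIGH, G14 = LOW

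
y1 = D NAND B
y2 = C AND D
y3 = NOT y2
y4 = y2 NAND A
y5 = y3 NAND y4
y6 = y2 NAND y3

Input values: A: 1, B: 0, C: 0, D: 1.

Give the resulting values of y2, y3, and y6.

y2 = 0, y3 = 1, y6 = 1

y2 = C AND D = 0 AND 1 = 0
y3 = NOT y2 = NOT 0 = 1
y6 = y2 NAND y3 = 0 NAND 1 = 1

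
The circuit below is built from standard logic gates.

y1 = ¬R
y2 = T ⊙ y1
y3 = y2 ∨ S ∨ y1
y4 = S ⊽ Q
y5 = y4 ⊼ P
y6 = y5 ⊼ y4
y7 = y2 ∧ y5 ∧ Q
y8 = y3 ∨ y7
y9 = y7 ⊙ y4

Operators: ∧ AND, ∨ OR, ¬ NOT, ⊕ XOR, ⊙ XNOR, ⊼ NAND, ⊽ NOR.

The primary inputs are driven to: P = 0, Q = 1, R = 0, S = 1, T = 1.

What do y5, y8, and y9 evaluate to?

y1 = NOT R = NOT 0 = 1
y2 = T XNOR y1 = 1 XNOR 1 = 1
y3 = y2 OR S OR y1 = 1 OR 1 OR 1 = 1
y4 = S NOR Q = 1 NOR 1 = 0
y5 = y4 NAND P = 0 NAND 0 = 1
y7 = y2 AND y5 AND Q = 1 AND 1 AND 1 = 1
y8 = y3 OR y7 = 1 OR 1 = 1
y9 = y7 XNOR y4 = 1 XNOR 0 = 0

y5 = 1  y8 = 1  y9 = 0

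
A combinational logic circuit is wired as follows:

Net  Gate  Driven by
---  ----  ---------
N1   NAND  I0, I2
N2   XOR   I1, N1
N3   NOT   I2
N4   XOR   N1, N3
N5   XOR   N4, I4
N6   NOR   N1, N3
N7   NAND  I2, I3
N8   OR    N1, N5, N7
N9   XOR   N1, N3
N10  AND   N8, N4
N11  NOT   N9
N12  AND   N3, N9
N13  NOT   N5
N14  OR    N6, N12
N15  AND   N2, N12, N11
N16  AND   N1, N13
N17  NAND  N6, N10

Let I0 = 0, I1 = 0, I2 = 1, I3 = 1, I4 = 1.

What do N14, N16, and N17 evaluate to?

N14 = 0, N16 = 1, N17 = 1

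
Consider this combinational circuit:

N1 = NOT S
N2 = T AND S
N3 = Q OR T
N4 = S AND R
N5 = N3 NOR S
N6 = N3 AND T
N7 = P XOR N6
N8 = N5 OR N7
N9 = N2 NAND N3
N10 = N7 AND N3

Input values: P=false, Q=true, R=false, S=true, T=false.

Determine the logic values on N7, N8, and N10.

N7 = false  N8 = false  N10 = false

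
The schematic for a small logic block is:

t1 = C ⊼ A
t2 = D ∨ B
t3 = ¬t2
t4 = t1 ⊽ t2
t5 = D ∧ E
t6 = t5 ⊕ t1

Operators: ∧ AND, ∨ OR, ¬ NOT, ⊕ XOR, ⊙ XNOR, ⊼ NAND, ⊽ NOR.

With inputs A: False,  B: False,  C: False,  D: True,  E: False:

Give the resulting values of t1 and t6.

t1 = C NAND A = False NAND False = True
t5 = D AND E = True AND False = False
t6 = t5 XOR t1 = False XOR True = True

t1 = True, t6 = True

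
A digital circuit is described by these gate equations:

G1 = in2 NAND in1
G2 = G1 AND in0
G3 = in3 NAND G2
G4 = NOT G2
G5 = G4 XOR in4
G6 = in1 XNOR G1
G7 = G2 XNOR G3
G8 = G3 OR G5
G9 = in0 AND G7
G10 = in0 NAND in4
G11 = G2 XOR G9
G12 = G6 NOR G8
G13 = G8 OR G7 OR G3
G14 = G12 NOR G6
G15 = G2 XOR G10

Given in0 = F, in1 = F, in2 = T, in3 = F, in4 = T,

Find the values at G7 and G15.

G1 = in2 NAND in1 = T NAND F = T
G2 = G1 AND in0 = T AND F = F
G3 = in3 NAND G2 = F NAND F = T
G7 = G2 XNOR G3 = F XNOR T = F
G10 = in0 NAND in4 = F NAND T = T
G15 = G2 XOR G10 = F XOR T = T

G7 = F, G15 = T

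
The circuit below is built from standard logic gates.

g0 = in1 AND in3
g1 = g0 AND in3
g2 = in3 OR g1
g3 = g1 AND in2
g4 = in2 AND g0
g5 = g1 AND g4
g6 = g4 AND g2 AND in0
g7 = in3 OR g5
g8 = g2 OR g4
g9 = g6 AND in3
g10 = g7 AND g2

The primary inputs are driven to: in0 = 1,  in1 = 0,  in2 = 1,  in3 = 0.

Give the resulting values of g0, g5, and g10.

g0 = 0; g5 = 0; g10 = 0

g0 = in1 AND in3 = 0 AND 0 = 0
g1 = g0 AND in3 = 0 AND 0 = 0
g2 = in3 OR g1 = 0 OR 0 = 0
g4 = in2 AND g0 = 1 AND 0 = 0
g5 = g1 AND g4 = 0 AND 0 = 0
g7 = in3 OR g5 = 0 OR 0 = 0
g10 = g7 AND g2 = 0 AND 0 = 0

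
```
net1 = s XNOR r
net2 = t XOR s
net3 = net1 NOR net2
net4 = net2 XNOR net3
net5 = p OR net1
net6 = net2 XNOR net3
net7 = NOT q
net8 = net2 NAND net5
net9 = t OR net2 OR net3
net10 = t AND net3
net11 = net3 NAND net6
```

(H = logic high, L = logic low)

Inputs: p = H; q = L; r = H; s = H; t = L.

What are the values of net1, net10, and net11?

net1 = H; net10 = L; net11 = H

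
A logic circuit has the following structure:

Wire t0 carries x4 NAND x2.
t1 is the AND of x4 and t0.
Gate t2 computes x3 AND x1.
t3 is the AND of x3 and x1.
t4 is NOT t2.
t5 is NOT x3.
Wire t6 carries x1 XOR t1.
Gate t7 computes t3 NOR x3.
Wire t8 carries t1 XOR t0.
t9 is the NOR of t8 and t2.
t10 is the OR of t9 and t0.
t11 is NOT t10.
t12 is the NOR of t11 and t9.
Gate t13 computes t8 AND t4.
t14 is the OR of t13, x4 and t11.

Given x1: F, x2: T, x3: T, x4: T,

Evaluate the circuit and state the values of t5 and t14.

t0 = x4 NAND x2 = T NAND T = F
t1 = x4 AND t0 = T AND F = F
t2 = x3 AND x1 = T AND F = F
t4 = NOT t2 = NOT F = T
t5 = NOT x3 = NOT T = F
t8 = t1 XOR t0 = F XOR F = F
t9 = t8 NOR t2 = F NOR F = T
t10 = t9 OR t0 = T OR F = T
t11 = NOT t10 = NOT T = F
t13 = t8 AND t4 = F AND T = F
t14 = t13 OR x4 OR t11 = F OR T OR F = T

t5 = F, t14 = T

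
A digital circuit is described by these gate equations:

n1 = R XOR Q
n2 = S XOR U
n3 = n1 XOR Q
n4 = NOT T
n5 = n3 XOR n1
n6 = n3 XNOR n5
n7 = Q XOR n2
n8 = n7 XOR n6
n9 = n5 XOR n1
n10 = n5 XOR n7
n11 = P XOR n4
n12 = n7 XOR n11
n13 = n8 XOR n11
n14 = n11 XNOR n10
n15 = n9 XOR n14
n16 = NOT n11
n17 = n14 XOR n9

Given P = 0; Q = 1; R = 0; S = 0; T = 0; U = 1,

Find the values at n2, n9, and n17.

n2 = 1, n9 = 0, n17 = 1

n1 = R XOR Q = 0 XOR 1 = 1
n2 = S XOR U = 0 XOR 1 = 1
n3 = n1 XOR Q = 1 XOR 1 = 0
n4 = NOT T = NOT 0 = 1
n5 = n3 XOR n1 = 0 XOR 1 = 1
n7 = Q XOR n2 = 1 XOR 1 = 0
n9 = n5 XOR n1 = 1 XOR 1 = 0
n10 = n5 XOR n7 = 1 XOR 0 = 1
n11 = P XOR n4 = 0 XOR 1 = 1
n14 = n11 XNOR n10 = 1 XNOR 1 = 1
n17 = n14 XOR n9 = 1 XOR 0 = 1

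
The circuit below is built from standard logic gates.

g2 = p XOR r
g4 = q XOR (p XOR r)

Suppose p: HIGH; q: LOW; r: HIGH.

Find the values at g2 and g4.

g2 = LOW  g4 = LOW

g2 = HIGH XOR HIGH = LOW
g4 = LOW XOR (HIGH XOR HIGH) = LOW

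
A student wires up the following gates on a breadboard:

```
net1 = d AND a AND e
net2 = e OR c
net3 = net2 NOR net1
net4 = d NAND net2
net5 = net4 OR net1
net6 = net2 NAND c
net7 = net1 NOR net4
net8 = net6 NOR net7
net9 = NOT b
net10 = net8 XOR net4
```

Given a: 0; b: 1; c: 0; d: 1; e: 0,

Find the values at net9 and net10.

net1 = d AND a AND e = 1 AND 0 AND 0 = 0
net2 = e OR c = 0 OR 0 = 0
net4 = d NAND net2 = 1 NAND 0 = 1
net6 = net2 NAND c = 0 NAND 0 = 1
net7 = net1 NOR net4 = 0 NOR 1 = 0
net8 = net6 NOR net7 = 1 NOR 0 = 0
net9 = NOT b = NOT 1 = 0
net10 = net8 XOR net4 = 0 XOR 1 = 1

net9 = 0, net10 = 1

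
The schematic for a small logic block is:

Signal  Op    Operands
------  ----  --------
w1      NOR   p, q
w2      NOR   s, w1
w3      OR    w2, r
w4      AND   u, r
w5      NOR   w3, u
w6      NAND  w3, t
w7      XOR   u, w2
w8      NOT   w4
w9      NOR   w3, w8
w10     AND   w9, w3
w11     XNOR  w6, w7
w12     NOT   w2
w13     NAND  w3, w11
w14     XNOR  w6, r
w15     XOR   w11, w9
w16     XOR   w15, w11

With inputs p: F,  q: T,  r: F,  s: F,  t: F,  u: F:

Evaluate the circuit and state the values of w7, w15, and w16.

w1 = p NOR q = F NOR T = F
w2 = s NOR w1 = F NOR F = T
w3 = w2 OR r = T OR F = T
w4 = u AND r = F AND F = F
w6 = w3 NAND t = T NAND F = T
w7 = u XOR w2 = F XOR T = T
w8 = NOT w4 = NOT F = T
w9 = w3 NOR w8 = T NOR T = F
w11 = w6 XNOR w7 = T XNOR T = T
w15 = w11 XOR w9 = T XOR F = T
w16 = w15 XOR w11 = T XOR T = F

w7 = T, w15 = T, w16 = F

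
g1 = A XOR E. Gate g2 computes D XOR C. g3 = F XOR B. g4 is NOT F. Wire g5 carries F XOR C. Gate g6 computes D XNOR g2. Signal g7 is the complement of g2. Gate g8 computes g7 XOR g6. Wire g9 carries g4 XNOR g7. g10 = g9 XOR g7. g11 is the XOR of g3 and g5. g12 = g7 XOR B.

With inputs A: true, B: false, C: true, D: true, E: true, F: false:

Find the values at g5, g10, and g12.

g5 = true, g10 = false, g12 = true

g2 = D XOR C = true XOR true = false
g4 = NOT F = NOT false = true
g5 = F XOR C = false XOR true = true
g7 = NOT g2 = NOT false = true
g9 = g4 XNOR g7 = true XNOR true = true
g10 = g9 XOR g7 = true XOR true = false
g12 = g7 XOR B = true XOR false = true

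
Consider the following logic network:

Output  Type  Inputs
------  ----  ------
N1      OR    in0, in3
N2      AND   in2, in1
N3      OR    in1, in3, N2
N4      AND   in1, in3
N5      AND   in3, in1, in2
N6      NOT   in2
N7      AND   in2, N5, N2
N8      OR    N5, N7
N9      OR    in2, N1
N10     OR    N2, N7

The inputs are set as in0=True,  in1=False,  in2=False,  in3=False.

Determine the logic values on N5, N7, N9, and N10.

N1 = in0 OR in3 = True OR False = True
N2 = in2 AND in1 = False AND False = False
N5 = in3 AND in1 AND in2 = False AND False AND False = False
N7 = in2 AND N5 AND N2 = False AND False AND False = False
N9 = in2 OR N1 = False OR True = True
N10 = N2 OR N7 = False OR False = False

N5 = False; N7 = False; N9 = True; N10 = False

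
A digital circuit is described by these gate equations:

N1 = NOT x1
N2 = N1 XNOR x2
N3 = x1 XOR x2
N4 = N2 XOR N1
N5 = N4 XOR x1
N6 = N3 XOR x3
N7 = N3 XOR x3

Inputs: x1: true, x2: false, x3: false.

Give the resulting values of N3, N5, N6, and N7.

N1 = NOT x1 = NOT true = false
N2 = N1 XNOR x2 = false XNOR false = true
N3 = x1 XOR x2 = true XOR false = true
N4 = N2 XOR N1 = true XOR false = true
N5 = N4 XOR x1 = true XOR true = false
N6 = N3 XOR x3 = true XOR false = true
N7 = N3 XOR x3 = true XOR false = true

N3 = true; N5 = false; N6 = true; N7 = true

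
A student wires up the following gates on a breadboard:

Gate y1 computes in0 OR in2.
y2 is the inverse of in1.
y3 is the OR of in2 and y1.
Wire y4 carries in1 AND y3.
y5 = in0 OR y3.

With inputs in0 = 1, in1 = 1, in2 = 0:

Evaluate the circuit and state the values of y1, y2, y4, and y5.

y1 = in0 OR in2 = 1 OR 0 = 1
y2 = NOT in1 = NOT 1 = 0
y3 = in2 OR y1 = 0 OR 1 = 1
y4 = in1 AND y3 = 1 AND 1 = 1
y5 = in0 OR y3 = 1 OR 1 = 1

y1 = 1, y2 = 0, y4 = 1, y5 = 1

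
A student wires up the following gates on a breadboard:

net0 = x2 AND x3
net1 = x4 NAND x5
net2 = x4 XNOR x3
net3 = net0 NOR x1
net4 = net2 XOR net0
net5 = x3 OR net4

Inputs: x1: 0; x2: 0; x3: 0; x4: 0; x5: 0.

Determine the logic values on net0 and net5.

net0 = 0; net5 = 1

net0 = x2 AND x3 = 0 AND 0 = 0
net2 = x4 XNOR x3 = 0 XNOR 0 = 1
net4 = net2 XOR net0 = 1 XOR 0 = 1
net5 = x3 OR net4 = 0 OR 1 = 1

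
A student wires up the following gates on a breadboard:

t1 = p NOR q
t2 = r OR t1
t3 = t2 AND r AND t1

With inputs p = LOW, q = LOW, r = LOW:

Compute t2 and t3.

t2 = HIGH; t3 = LOW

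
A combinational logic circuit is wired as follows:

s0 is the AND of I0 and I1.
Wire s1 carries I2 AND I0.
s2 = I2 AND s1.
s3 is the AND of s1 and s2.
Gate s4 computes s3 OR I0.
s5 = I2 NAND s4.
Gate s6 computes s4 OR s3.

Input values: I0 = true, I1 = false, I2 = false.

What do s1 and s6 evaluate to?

s1 = I2 AND I0 = false AND true = false
s2 = I2 AND s1 = false AND false = false
s3 = s1 AND s2 = false AND false = false
s4 = s3 OR I0 = false OR true = true
s6 = s4 OR s3 = true OR false = true

s1 = false; s6 = true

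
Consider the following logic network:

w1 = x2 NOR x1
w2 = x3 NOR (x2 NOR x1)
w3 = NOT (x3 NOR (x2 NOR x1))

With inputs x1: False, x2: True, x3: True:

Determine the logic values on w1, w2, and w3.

w1 = False, w2 = False, w3 = True

w1 = True NOR False = False
w2 = True NOR (True NOR False) = False
w3 = NOT (True NOR (True NOR False)) = True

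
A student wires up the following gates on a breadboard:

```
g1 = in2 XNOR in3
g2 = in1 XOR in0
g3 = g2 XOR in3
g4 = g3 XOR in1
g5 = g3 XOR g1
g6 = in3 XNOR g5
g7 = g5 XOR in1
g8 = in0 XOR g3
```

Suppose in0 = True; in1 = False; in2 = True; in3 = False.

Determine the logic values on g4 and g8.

g2 = in1 XOR in0 = False XOR True = True
g3 = g2 XOR in3 = True XOR False = True
g4 = g3 XOR in1 = True XOR False = True
g8 = in0 XOR g3 = True XOR True = False

g4 = True, g8 = False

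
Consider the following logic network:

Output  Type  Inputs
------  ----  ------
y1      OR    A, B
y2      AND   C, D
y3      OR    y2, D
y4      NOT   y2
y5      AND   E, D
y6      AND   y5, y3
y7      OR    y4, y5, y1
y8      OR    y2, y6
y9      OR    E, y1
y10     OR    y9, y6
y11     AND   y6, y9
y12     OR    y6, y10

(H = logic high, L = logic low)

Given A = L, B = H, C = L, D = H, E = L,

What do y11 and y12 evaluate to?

y11 = L, y12 = H

y1 = A OR B = L OR H = H
y2 = C AND D = L AND H = L
y3 = y2 OR D = L OR H = H
y5 = E AND D = L AND H = L
y6 = y5 AND y3 = L AND H = L
y9 = E OR y1 = L OR H = H
y10 = y9 OR y6 = H OR L = H
y11 = y6 AND y9 = L AND H = L
y12 = y6 OR y10 = L OR H = H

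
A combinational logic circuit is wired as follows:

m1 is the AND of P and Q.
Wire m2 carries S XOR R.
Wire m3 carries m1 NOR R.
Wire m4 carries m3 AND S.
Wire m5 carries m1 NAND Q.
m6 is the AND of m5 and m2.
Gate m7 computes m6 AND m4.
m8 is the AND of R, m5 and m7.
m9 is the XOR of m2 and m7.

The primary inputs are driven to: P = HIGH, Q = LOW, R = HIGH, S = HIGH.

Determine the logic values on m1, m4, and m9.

m1 = P AND Q = HIGH AND LOW = LOW
m2 = S XOR R = HIGH XOR HIGH = LOW
m3 = m1 NOR R = LOW NOR HIGH = LOW
m4 = m3 AND S = LOW AND HIGH = LOW
m5 = m1 NAND Q = LOW NAND LOW = HIGH
m6 = m5 AND m2 = HIGH AND LOW = LOW
m7 = m6 AND m4 = LOW AND LOW = LOW
m9 = m2 XOR m7 = LOW XOR LOW = LOW

m1 = LOW, m4 = LOW, m9 = LOW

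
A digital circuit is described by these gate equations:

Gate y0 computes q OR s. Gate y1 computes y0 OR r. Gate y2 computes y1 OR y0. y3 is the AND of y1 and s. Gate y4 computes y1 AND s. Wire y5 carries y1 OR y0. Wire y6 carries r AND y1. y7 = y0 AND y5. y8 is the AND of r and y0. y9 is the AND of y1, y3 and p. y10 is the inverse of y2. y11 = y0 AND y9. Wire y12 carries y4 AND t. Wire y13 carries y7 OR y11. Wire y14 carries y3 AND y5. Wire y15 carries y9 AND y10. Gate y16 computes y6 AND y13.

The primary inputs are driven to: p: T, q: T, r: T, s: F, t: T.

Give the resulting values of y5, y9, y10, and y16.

y5 = T  y9 = F  y10 = F  y16 = T

y0 = q OR s = T OR F = T
y1 = y0 OR r = T OR T = T
y2 = y1 OR y0 = T OR T = T
y3 = y1 AND s = T AND F = F
y5 = y1 OR y0 = T OR T = T
y6 = r AND y1 = T AND T = T
y7 = y0 AND y5 = T AND T = T
y9 = y1 AND y3 AND p = T AND F AND T = F
y10 = NOT y2 = NOT T = F
y11 = y0 AND y9 = T AND F = F
y13 = y7 OR y11 = T OR F = T
y16 = y6 AND y13 = T AND T = T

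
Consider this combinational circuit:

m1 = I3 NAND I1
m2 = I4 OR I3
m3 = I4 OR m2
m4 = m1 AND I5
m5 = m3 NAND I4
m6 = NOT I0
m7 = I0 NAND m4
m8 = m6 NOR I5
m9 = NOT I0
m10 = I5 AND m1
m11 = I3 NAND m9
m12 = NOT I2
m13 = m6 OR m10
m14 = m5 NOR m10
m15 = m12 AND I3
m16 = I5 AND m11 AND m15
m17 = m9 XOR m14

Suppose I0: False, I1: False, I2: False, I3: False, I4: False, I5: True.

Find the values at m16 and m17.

m16 = False; m17 = True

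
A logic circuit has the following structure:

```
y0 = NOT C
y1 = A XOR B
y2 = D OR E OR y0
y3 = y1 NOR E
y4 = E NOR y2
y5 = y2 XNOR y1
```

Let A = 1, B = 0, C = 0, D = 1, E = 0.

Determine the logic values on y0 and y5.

y0 = 1, y5 = 1

y0 = NOT C = NOT 0 = 1
y1 = A XOR B = 1 XOR 0 = 1
y2 = D OR E OR y0 = 1 OR 0 OR 1 = 1
y5 = y2 XNOR y1 = 1 XNOR 1 = 1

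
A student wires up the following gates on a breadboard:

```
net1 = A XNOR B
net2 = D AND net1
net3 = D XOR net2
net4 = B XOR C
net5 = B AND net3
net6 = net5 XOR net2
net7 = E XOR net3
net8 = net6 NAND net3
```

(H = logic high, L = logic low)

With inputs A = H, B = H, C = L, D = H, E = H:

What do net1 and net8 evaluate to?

net1 = H; net8 = H

net1 = A XNOR B = H XNOR H = H
net2 = D AND net1 = H AND H = H
net3 = D XOR net2 = H XOR H = L
net5 = B AND net3 = H AND L = L
net6 = net5 XOR net2 = L XOR H = H
net8 = net6 NAND net3 = H NAND L = H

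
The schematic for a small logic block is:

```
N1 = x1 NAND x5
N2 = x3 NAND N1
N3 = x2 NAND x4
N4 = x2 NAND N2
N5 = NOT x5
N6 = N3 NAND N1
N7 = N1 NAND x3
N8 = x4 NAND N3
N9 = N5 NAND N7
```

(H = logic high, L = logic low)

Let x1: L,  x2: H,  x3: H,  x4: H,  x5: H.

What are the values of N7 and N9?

N1 = x1 NAND x5 = L NAND H = H
N5 = NOT x5 = NOT H = L
N7 = N1 NAND x3 = H NAND H = L
N9 = N5 NAND N7 = L NAND L = H

N7 = L  N9 = H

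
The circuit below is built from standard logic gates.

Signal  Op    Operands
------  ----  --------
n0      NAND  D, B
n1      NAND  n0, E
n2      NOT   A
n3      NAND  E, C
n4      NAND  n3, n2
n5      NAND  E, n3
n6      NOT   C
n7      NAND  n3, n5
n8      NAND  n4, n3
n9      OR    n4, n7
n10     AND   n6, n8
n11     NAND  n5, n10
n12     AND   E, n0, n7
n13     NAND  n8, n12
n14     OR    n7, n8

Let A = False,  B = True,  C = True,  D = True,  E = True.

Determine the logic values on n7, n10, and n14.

n2 = NOT A = NOT False = True
n3 = E NAND C = True NAND True = False
n4 = n3 NAND n2 = False NAND True = True
n5 = E NAND n3 = True NAND False = True
n6 = NOT C = NOT True = False
n7 = n3 NAND n5 = False NAND True = True
n8 = n4 NAND n3 = True NAND False = True
n10 = n6 AND n8 = False AND True = False
n14 = n7 OR n8 = True OR True = True

n7 = True, n10 = False, n14 = True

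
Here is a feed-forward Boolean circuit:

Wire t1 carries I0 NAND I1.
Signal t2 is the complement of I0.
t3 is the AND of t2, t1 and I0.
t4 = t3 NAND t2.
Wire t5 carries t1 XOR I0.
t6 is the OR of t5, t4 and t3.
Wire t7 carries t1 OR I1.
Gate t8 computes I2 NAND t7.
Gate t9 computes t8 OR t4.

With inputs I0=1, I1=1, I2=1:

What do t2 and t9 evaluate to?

t2 = 0; t9 = 1

t1 = I0 NAND I1 = 1 NAND 1 = 0
t2 = NOT I0 = NOT 1 = 0
t3 = t2 AND t1 AND I0 = 0 AND 0 AND 1 = 0
t4 = t3 NAND t2 = 0 NAND 0 = 1
t7 = t1 OR I1 = 0 OR 1 = 1
t8 = I2 NAND t7 = 1 NAND 1 = 0
t9 = t8 OR t4 = 0 OR 1 = 1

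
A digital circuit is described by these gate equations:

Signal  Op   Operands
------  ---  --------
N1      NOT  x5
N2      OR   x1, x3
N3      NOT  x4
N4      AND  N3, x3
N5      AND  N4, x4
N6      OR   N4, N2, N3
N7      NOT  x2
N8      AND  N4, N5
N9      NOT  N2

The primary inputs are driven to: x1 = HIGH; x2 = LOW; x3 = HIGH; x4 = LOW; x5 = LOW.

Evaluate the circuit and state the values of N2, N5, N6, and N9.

N2 = x1 OR x3 = HIGH OR HIGH = HIGH
N3 = NOT x4 = NOT LOW = HIGH
N4 = N3 AND x3 = HIGH AND HIGH = HIGH
N5 = N4 AND x4 = HIGH AND LOW = LOW
N6 = N4 OR N2 OR N3 = HIGH OR HIGH OR HIGH = HIGH
N9 = NOT N2 = NOT HIGH = LOW

N2 = HIGH, N5 = LOW, N6 = HIGH, N9 = LOW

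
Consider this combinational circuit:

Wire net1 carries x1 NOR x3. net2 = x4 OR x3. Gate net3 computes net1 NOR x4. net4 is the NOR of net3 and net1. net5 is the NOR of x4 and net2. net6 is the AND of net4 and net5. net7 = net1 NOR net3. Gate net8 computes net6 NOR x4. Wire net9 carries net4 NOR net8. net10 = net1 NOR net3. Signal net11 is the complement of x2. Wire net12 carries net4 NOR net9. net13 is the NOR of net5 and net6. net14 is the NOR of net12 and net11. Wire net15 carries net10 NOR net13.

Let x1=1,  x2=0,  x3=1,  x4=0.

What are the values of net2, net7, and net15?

net1 = x1 NOR x3 = 1 NOR 1 = 0
net2 = x4 OR x3 = 0 OR 1 = 1
net3 = net1 NOR x4 = 0 NOR 0 = 1
net4 = net3 NOR net1 = 1 NOR 0 = 0
net5 = x4 NOR net2 = 0 NOR 1 = 0
net6 = net4 AND net5 = 0 AND 0 = 0
net7 = net1 NOR net3 = 0 NOR 1 = 0
net10 = net1 NOR net3 = 0 NOR 1 = 0
net13 = net5 NOR net6 = 0 NOR 0 = 1
net15 = net10 NOR net13 = 0 NOR 1 = 0

net2 = 1, net7 = 0, net15 = 0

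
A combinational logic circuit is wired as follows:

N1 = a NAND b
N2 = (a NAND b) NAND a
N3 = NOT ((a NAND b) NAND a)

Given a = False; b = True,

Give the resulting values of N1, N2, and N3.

N1 = True; N2 = True; N3 = False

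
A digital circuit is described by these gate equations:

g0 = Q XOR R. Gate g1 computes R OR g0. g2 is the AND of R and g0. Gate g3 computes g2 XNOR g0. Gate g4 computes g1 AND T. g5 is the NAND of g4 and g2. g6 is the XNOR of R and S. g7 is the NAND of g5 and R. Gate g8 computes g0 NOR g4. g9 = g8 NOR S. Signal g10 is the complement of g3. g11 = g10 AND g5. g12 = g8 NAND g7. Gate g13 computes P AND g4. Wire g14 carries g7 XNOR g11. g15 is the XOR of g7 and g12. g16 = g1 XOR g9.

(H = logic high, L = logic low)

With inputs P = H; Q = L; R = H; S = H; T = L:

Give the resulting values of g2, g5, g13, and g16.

g2 = H, g5 = H, g13 = L, g16 = H

g0 = Q XOR R = L XOR H = H
g1 = R OR g0 = H OR H = H
g2 = R AND g0 = H AND H = H
g4 = g1 AND T = H AND L = L
g5 = g4 NAND g2 = L NAND H = H
g8 = g0 NOR g4 = H NOR L = L
g9 = g8 NOR S = L NOR H = L
g13 = P AND g4 = H AND L = L
g16 = g1 XOR g9 = H XOR L = H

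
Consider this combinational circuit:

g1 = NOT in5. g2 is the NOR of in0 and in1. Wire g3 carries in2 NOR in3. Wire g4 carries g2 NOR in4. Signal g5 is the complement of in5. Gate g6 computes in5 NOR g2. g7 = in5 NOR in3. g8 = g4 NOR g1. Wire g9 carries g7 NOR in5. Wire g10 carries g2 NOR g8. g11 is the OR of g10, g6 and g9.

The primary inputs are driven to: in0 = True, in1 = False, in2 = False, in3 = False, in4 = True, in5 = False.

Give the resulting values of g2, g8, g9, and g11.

g1 = NOT in5 = NOT False = True
g2 = in0 NOR in1 = True NOR False = False
g4 = g2 NOR in4 = False NOR True = False
g6 = in5 NOR g2 = False NOR False = True
g7 = in5 NOR in3 = False NOR False = True
g8 = g4 NOR g1 = False NOR True = False
g9 = g7 NOR in5 = True NOR False = False
g10 = g2 NOR g8 = False NOR False = True
g11 = g10 OR g6 OR g9 = True OR True OR False = True

g2 = False  g8 = False  g9 = False  g11 = True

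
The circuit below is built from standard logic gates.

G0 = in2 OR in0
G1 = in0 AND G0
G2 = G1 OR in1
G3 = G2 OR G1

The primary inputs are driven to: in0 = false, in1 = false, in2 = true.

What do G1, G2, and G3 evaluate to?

G1 = false  G2 = false  G3 = false

G0 = in2 OR in0 = true OR false = true
G1 = in0 AND G0 = false AND true = false
G2 = G1 OR in1 = false OR false = false
G3 = G2 OR G1 = false OR false = false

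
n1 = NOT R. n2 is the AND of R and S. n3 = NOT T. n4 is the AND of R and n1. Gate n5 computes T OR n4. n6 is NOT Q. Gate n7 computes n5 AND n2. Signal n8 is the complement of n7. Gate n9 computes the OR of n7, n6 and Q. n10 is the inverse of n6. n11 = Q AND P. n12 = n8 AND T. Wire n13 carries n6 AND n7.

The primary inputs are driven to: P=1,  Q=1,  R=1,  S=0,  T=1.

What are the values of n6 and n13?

n6 = 0, n13 = 0

n1 = NOT R = NOT 1 = 0
n2 = R AND S = 1 AND 0 = 0
n4 = R AND n1 = 1 AND 0 = 0
n5 = T OR n4 = 1 OR 0 = 1
n6 = NOT Q = NOT 1 = 0
n7 = n5 AND n2 = 1 AND 0 = 0
n13 = n6 AND n7 = 0 AND 0 = 0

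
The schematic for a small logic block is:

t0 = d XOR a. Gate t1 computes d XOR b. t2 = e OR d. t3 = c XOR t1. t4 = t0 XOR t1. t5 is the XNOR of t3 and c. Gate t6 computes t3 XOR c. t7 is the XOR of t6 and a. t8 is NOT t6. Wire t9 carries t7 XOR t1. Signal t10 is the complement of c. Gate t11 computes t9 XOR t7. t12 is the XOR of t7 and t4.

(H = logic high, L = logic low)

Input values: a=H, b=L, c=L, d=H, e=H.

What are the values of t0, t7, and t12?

t0 = d XOR a = H XOR H = L
t1 = d XOR b = H XOR L = H
t3 = c XOR t1 = L XOR H = H
t4 = t0 XOR t1 = L XOR H = H
t6 = t3 XOR c = H XOR L = H
t7 = t6 XOR a = H XOR H = L
t12 = t7 XOR t4 = L XOR H = H

t0 = L  t7 = L  t12 = H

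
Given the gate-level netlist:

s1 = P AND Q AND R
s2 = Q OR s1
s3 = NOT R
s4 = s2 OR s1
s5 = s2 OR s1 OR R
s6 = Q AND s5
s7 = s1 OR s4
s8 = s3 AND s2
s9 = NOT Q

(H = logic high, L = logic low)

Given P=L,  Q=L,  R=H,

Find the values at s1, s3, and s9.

s1 = P AND Q AND R = L AND L AND H = L
s3 = NOT R = NOT H = L
s9 = NOT Q = NOT L = H

s1 = L  s3 = L  s9 = H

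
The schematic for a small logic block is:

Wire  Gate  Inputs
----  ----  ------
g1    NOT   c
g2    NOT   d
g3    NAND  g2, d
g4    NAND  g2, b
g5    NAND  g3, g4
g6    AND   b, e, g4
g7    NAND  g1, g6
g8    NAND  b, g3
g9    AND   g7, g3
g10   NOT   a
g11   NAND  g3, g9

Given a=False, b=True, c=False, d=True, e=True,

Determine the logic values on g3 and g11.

g1 = NOT c = NOT False = True
g2 = NOT d = NOT True = False
g3 = g2 NAND d = False NAND True = True
g4 = g2 NAND b = False NAND True = True
g6 = b AND e AND g4 = True AND True AND True = True
g7 = g1 NAND g6 = True NAND True = False
g9 = g7 AND g3 = False AND True = False
g11 = g3 NAND g9 = True NAND False = True

g3 = True, g11 = True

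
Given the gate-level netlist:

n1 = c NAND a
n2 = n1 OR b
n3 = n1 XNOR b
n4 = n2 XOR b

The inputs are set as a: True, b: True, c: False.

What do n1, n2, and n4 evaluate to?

n1 = True, n2 = True, n4 = False

n1 = c NAND a = False NAND True = True
n2 = n1 OR b = True OR True = True
n4 = n2 XOR b = True XOR True = False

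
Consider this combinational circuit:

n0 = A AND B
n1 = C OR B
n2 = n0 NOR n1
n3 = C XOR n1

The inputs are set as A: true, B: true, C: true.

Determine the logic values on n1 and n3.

n1 = C OR B = true OR true = true
n3 = C XOR n1 = true XOR true = false

n1 = true, n3 = false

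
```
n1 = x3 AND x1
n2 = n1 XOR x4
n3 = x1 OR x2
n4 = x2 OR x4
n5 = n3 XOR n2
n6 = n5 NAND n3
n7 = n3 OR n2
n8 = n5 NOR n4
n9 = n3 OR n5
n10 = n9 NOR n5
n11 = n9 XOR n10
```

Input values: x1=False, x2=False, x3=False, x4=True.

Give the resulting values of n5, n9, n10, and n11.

n5 = True; n9 = True; n10 = False; n11 = True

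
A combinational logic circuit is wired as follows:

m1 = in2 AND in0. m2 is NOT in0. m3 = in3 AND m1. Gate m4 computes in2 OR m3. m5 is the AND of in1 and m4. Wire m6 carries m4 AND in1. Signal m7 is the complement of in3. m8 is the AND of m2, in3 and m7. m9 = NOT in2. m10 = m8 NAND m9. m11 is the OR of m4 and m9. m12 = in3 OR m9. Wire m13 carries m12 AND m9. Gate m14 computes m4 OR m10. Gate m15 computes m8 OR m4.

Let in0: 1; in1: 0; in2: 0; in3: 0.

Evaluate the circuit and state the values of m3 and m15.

m3 = 0, m15 = 0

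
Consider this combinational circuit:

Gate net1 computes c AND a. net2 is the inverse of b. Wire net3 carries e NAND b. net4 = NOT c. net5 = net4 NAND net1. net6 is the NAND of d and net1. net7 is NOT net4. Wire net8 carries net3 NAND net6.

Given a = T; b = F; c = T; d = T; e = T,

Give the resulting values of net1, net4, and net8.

net1 = c AND a = T AND T = T
net3 = e NAND b = T NAND F = T
net4 = NOT c = NOT T = F
net6 = d NAND net1 = T NAND T = F
net8 = net3 NAND net6 = T NAND F = T

net1 = T; net4 = F; net8 = T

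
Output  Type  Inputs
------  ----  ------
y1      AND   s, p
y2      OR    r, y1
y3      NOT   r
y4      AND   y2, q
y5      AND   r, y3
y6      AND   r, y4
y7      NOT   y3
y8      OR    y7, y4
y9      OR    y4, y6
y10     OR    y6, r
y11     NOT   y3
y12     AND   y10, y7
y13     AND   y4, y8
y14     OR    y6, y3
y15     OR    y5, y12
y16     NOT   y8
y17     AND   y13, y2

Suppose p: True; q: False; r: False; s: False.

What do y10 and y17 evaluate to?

y10 = False, y17 = False

y1 = s AND p = False AND True = False
y2 = r OR y1 = False OR False = False
y3 = NOT r = NOT False = True
y4 = y2 AND q = False AND False = False
y6 = r AND y4 = False AND False = False
y7 = NOT y3 = NOT True = False
y8 = y7 OR y4 = False OR False = False
y10 = y6 OR r = False OR False = False
y13 = y4 AND y8 = False AND False = False
y17 = y13 AND y2 = False AND False = False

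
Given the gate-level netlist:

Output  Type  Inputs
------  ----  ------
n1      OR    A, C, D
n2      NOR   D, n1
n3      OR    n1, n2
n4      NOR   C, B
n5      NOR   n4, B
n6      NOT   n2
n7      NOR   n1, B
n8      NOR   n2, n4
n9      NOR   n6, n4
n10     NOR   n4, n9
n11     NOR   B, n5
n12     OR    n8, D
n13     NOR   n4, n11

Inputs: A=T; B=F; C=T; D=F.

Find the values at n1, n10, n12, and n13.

n1 = T, n10 = T, n12 = T, n13 = T

n1 = A OR C OR D = T OR T OR F = T
n2 = D NOR n1 = F NOR T = F
n4 = C NOR B = T NOR F = F
n5 = n4 NOR B = F NOR F = T
n6 = NOT n2 = NOT F = T
n8 = n2 NOR n4 = F NOR F = T
n9 = n6 NOR n4 = T NOR F = F
n10 = n4 NOR n9 = F NOR F = T
n11 = B NOR n5 = F NOR T = F
n12 = n8 OR D = T OR F = T
n13 = n4 NOR n11 = F NOR F = T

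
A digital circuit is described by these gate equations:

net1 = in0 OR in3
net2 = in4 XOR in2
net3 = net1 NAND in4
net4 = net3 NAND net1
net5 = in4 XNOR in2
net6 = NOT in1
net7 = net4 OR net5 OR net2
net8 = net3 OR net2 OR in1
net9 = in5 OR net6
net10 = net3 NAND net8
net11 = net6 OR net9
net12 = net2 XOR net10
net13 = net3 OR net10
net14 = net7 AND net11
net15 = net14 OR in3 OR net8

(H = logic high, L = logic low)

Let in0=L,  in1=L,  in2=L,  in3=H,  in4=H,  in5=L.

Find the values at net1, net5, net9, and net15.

net1 = in0 OR in3 = L OR H = H
net2 = in4 XOR in2 = H XOR L = H
net3 = net1 NAND in4 = H NAND H = L
net4 = net3 NAND net1 = L NAND H = H
net5 = in4 XNOR in2 = H XNOR L = L
net6 = NOT in1 = NOT L = H
net7 = net4 OR net5 OR net2 = H OR L OR H = H
net8 = net3 OR net2 OR in1 = L OR H OR L = H
net9 = in5 OR net6 = L OR H = H
net11 = net6 OR net9 = H OR H = H
net14 = net7 AND net11 = H AND H = H
net15 = net14 OR in3 OR net8 = H OR H OR H = H

net1 = H, net5 = L, net9 = H, net15 = H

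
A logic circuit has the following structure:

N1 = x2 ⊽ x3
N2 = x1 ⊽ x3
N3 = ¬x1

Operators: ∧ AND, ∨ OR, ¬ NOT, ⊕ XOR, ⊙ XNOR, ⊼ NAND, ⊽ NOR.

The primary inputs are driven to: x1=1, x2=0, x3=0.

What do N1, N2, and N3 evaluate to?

N1 = 1; N2 = 0; N3 = 0

N1 = 0 ⊽ 0 = 1
N2 = 1 ⊽ 0 = 0
N3 = ¬1 = 0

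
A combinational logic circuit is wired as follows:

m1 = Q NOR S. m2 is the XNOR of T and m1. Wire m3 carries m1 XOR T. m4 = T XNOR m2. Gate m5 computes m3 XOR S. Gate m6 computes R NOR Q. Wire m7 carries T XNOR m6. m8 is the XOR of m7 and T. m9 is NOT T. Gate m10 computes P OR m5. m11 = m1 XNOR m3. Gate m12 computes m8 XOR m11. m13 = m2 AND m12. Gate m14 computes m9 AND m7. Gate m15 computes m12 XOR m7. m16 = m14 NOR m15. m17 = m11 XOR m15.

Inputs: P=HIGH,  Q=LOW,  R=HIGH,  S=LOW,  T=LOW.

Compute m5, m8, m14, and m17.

m5 = HIGH; m8 = HIGH; m14 = HIGH; m17 = LOW

m1 = Q NOR S = LOW NOR LOW = HIGH
m3 = m1 XOR T = HIGH XOR LOW = HIGH
m5 = m3 XOR S = HIGH XOR LOW = HIGH
m6 = R NOR Q = HIGH NOR LOW = LOW
m7 = T XNOR m6 = LOW XNOR LOW = HIGH
m8 = m7 XOR T = HIGH XOR LOW = HIGH
m9 = NOT T = NOT LOW = HIGH
m11 = m1 XNOR m3 = HIGH XNOR HIGH = HIGH
m12 = m8 XOR m11 = HIGH XOR HIGH = LOW
m14 = m9 AND m7 = HIGH AND HIGH = HIGH
m15 = m12 XOR m7 = LOW XOR HIGH = HIGH
m17 = m11 XOR m15 = HIGH XOR HIGH = LOW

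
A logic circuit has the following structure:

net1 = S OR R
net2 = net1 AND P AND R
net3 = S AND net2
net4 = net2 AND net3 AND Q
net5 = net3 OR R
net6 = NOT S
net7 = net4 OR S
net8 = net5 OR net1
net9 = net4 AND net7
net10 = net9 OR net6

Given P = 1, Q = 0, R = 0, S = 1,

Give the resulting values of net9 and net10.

net1 = S OR R = 1 OR 0 = 1
net2 = net1 AND P AND R = 1 AND 1 AND 0 = 0
net3 = S AND net2 = 1 AND 0 = 0
net4 = net2 AND net3 AND Q = 0 AND 0 AND 0 = 0
net6 = NOT S = NOT 1 = 0
net7 = net4 OR S = 0 OR 1 = 1
net9 = net4 AND net7 = 0 AND 1 = 0
net10 = net9 OR net6 = 0 OR 0 = 0

net9 = 0, net10 = 0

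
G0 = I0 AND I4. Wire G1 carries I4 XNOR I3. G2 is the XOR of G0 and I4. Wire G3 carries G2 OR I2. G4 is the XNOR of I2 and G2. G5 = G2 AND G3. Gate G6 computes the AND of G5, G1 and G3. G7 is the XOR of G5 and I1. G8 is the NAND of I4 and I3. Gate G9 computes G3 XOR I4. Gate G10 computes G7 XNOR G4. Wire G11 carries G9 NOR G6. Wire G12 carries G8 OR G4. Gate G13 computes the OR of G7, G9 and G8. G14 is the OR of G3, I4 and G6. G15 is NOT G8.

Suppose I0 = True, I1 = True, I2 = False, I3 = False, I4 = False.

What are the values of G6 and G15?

G6 = False; G15 = False

G0 = I0 AND I4 = True AND False = False
G1 = I4 XNOR I3 = False XNOR False = True
G2 = G0 XOR I4 = False XOR False = False
G3 = G2 OR I2 = False OR False = False
G5 = G2 AND G3 = False AND False = False
G6 = G5 AND G1 AND G3 = False AND True AND False = False
G8 = I4 NAND I3 = False NAND False = True
G15 = NOT G8 = NOT True = False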